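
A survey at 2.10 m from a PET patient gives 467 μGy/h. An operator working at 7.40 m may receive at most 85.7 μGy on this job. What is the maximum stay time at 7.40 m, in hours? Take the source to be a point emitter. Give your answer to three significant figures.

By the inverse-square law, rate at 7.40 m:
(2.10/7.40)² = 0.08053, so 467 × 0.08053 = 37.61 μGy/h.
Stay time = 85.7 μGy ÷ 37.61 μGy/h = 2.279 h.

2.28 h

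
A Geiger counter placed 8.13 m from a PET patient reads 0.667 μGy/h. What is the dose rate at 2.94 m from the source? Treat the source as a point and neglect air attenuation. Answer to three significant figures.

5.10 μGy/h

By the inverse-square law, scaling from 8.13 m to 2.94 m:
0.667 × (8.13/2.94)² = 0.667 × 7.647 = 5.101 μGy/h.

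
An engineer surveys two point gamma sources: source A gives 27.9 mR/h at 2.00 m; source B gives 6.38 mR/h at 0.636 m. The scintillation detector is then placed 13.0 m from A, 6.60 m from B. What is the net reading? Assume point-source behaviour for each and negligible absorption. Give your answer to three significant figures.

By superposition, sum each source's inverse-square contribution:
A: 27.9 × (2.00/13.0)² = 0.6604 mR/h
B: 6.38 × (0.636/6.60)² = 0.05924 mR/h
Total = 0.6604 + 0.05924 = 0.7196 mR/h.

0.720 mR/h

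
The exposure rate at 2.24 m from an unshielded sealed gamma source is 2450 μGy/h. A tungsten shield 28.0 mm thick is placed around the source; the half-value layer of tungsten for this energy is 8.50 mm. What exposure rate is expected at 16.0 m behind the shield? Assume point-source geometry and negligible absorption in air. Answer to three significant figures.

4.90 μGy/h

Distance alone: (2.24/16.0)² = 0.01960, so 2450 × 0.01960 = 48.02 μGy/h.
Shield: 28.0/8.50 = 3.294 half-value layers → attenuation 2^(−3.294) = 0.1020.
Combined: 48.02 × 0.1020 = 4.898 μGy/h.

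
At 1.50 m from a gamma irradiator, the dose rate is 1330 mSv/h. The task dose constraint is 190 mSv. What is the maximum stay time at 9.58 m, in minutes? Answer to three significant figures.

Intensity scales as (d₁/d₂)², so rate at 9.58 m:
1330 × (1.50/9.58)² = 1330 × 0.02452 = 32.61 mSv/h.
Stay time = 190 mSv ÷ 32.61 mSv/h = 5.826 h = 349.6 min.

350 min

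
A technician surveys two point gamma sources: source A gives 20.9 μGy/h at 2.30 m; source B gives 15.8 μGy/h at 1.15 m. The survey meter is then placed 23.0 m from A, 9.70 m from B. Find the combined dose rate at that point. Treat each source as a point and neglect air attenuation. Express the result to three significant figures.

By superposition, sum each source's inverse-square contribution:
A: 20.9 × (2.30/23.0)² = 0.2090 μGy/h
B: 15.8 × (1.15/9.70)² = 0.2221 μGy/h
Total = 0.2090 + 0.2221 = 0.4311 μGy/h.

0.431 μGy/h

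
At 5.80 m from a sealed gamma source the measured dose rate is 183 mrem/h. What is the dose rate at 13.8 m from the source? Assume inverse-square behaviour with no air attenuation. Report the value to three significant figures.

32.3 mrem/h

Applying the 1/r² law, scaling from 5.80 m to 13.8 m:
(5.80/13.8)² = 0.1766, so 183 × 0.1766 = 32.32 mrem/h.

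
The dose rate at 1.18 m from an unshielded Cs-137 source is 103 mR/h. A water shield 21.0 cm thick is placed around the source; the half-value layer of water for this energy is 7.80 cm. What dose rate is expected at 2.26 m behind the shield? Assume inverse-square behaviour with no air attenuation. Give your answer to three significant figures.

Distance alone: (1.18/2.26)² = 0.2726, so 103 × 0.2726 = 28.08 mR/h.
Shield: 21.0/7.80 = 2.692 half-value layers → attenuation 2^(−2.692) = 0.1547.
Combined: 28.08 × 0.1547 = 4.344 mR/h.

4.34 mR/h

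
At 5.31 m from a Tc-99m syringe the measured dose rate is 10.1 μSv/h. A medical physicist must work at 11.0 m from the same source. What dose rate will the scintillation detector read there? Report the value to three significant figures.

2.35 μSv/h

Intensity scales as (d₁/d₂)², so scaling from 5.31 m to 11.0 m:
(5.31/11.0)² = 0.2330, so 10.1 × 0.2330 = 2.353 μSv/h.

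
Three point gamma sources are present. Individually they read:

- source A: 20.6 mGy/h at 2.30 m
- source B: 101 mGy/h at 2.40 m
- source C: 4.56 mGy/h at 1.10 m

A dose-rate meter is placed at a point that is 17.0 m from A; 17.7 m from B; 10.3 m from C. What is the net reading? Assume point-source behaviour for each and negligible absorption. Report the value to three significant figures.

2.29 mGy/h

By superposition, sum each source's inverse-square contribution:
A: 20.6 × (2.30/17.0)² = 0.3771 mGy/h
B: 101 × (2.40/17.7)² = 1.857 mGy/h
C: 4.56 × (1.10/10.3)² = 0.05201 mGy/h
Total = 0.3771 + 1.857 + 0.05201 = 2.286 mGy/h.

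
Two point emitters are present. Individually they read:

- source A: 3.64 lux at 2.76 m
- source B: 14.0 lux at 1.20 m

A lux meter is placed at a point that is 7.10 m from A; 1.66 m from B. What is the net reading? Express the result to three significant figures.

By superposition, sum each source's inverse-square contribution:
A: 3.64 × (2.76/7.10)² = 0.5501 lux
B: 14.0 × (1.20/1.66)² = 7.316 lux
Total = 0.5501 + 7.316 = 7.866 lux.

7.87 lux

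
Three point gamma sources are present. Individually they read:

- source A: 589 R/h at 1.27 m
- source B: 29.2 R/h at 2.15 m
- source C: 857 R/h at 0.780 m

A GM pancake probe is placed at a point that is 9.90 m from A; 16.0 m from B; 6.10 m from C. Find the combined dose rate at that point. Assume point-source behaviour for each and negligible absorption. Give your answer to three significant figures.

24.2 R/h

Each source contributes Iᵢ·(dᵢ/rᵢ)²; contributions add.
A: 589 × (1.27/9.90)² = 9.693 R/h
B: 29.2 × (2.15/16.0)² = 0.5273 R/h
C: 857 × (0.780/6.10)² = 14.01 R/h
Total = 9.693 + 0.5273 + 14.01 = 24.23 R/h.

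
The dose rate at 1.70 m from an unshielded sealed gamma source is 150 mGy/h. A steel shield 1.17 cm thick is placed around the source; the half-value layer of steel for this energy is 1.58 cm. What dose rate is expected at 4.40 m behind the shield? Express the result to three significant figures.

Distance alone: 150 × (1.70/4.40)² = 150 × 0.1493 = 22.39 mGy/h.
Shield: 1.17/1.58 = 0.7405 half-value layers → attenuation 2^(−0.7405) = 0.5985.
Combined: 22.39 × 0.5985 = 13.40 mGy/h.

13.4 mGy/h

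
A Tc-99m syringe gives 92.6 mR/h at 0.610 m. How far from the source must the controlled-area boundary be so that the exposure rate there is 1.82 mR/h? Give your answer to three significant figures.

4.35 m

Since intensity falls as 1/r², d₂ = d₁·√(I₁/I₂).
I₁/I₂ = 92.6/1.82 = 50.88, so d₂ = 0.610 × √50.88 = 4.351 m.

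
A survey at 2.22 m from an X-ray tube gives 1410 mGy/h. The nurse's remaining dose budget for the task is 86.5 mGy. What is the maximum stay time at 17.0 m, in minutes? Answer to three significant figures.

216 min

Intensity scales as (d₁/d₂)², so rate at 17.0 m:
(2.22/17.0)² = 0.01705, so 1410 × 0.01705 = 24.04 mGy/h.
Stay time = 86.5 mGy ÷ 24.04 mGy/h = 3.598 h = 215.9 min.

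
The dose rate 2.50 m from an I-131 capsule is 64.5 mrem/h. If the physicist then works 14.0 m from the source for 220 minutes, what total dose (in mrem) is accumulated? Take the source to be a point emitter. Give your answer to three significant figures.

By the inverse-square law, rate at 14.0 m:
(2.50/14.0)² = 0.03189, so 64.5 × 0.03189 = 2.057 mrem/h.
Dose = rate × time = 2.057 mrem/h × 3.667 h = 7.543 mrem.

7.54 mrem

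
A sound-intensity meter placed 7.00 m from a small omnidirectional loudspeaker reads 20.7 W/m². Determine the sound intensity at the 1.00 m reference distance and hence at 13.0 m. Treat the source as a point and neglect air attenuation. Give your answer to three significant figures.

By the inverse-square law,
At 1.00 m: (7.00/1.00)² = 49.00, so 20.7 × 49.00 = 1014 W/m²
At 13.0 m: 1014 × (1.00/13.0)² = 1014 × 0.005917 = 6.000 W/m².

1010 W/m²; 6.00 W/m²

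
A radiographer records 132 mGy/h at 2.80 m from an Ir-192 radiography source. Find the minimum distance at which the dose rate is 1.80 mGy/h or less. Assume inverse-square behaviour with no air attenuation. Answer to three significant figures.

Applying the 1/r² law, d₂ = d₁·√(I₁/I₂).
I₁/I₂ = 132/1.80 = 73.33, so d₂ = 2.80 × √73.33 = 23.98 m.

24.0 m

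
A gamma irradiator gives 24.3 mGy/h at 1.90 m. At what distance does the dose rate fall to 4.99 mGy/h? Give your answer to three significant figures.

4.19 m

By the inverse-square law, d₂ = d₁·√(I₁/I₂).
I₁/I₂ = 24.3/4.99 = 4.870, so d₂ = 1.90 × √4.870 = 4.193 m.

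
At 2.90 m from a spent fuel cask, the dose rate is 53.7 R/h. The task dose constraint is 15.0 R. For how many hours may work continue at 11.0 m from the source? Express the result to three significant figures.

4.02 h

Applying the 1/r² law, rate at 11.0 m:
53.7 × (2.90/11.0)² = 53.7 × 0.06950 = 3.732 R/h.
Stay time = 15.0 R ÷ 3.732 R/h = 4.019 h.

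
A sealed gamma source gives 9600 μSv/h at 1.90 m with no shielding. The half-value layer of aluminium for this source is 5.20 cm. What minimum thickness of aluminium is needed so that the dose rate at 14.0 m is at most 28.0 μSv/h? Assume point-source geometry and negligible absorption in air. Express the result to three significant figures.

13.8 cm

At 14.0 m, distance alone gives 9600 × (1.90/14.0)² = 9600 × 0.01842 = 176.8 μSv/h.
Further attenuation needed: 176.8/28.0 = 6.314.
n = log₂(6.314) = 2.659 half-value layers.
Thickness = 2.659 × 5.20 cm = 13.83 cm.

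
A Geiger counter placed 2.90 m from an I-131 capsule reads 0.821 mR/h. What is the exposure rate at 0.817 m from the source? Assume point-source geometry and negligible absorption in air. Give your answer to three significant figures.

10.3 mR/h

Since intensity falls as 1/r², scaling from 2.90 m to 0.817 m:
(2.90/0.817)² = 12.60, so 0.821 × 12.60 = 10.34 mR/h.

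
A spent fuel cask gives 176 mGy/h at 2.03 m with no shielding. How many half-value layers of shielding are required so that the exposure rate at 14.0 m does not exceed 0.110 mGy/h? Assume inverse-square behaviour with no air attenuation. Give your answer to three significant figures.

At 14.0 m, distance alone gives (2.03/14.0)² = 0.02102, so 176 × 0.02102 = 3.700 mGy/h.
Further attenuation needed: 3.700/0.110 = 33.64.
n = log₂(33.64) = 5.072 half-value layers.

5.07 half-value layers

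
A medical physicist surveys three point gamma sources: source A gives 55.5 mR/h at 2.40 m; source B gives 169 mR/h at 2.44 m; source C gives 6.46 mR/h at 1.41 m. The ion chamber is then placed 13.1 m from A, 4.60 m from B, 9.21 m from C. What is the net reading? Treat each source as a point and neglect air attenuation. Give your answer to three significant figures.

49.6 mR/h

By superposition, sum each source's inverse-square contribution:
A: 55.5 × (2.40/13.1)² = 1.863 mR/h
B: 169 × (2.44/4.60)² = 47.55 mR/h
C: 6.46 × (1.41/9.21)² = 0.1514 mR/h
Total = 1.863 + 47.55 + 0.1514 = 49.56 mR/h.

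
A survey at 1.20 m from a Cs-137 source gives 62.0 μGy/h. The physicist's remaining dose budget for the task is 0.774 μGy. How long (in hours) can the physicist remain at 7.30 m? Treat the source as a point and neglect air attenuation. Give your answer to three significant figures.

Using I₁d₁² = I₂d₂², rate at 7.30 m:
62.0 × (1.20/7.30)² = 62.0 × 0.02702 = 1.675 μGy/h.
Stay time = 0.774 μGy ÷ 1.675 μGy/h = 0.4621 h.

0.462 h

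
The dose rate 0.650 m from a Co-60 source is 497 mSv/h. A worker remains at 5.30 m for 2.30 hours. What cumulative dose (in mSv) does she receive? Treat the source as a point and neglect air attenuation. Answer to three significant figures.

17.2 mSv

Using I₁d₁² = I₂d₂², rate at 5.30 m:
(0.650/5.30)² = 0.01504, so 497 × 0.01504 = 7.475 mSv/h.
Dose = rate × time = 7.475 mSv/h × 2.300 h = 17.19 mSv.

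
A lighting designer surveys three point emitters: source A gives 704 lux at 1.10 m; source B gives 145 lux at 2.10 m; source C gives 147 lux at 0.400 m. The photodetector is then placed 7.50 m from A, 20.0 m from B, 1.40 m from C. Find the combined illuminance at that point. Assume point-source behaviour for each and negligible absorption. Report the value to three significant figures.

28.7 lux

By superposition, sum each source's inverse-square contribution:
A: 704 × (1.10/7.50)² = 15.14 lux
B: 145 × (2.10/20.0)² = 1.599 lux
C: 147 × (0.400/1.40)² = 12.00 lux
Total = 15.14 + 1.599 + 12.00 = 28.74 lux.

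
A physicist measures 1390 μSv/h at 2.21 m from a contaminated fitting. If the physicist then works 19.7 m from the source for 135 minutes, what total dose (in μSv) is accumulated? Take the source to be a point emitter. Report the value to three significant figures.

By the inverse-square law, rate at 19.7 m:
(2.21/19.7)² = 0.01258, so 1390 × 0.01258 = 17.49 μSv/h.
Dose = rate × time = 17.49 μSv/h × 2.250 h = 39.35 μSv.

39.4 μSv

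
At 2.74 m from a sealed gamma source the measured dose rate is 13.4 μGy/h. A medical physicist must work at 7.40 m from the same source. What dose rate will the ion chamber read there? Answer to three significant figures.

Intensity scales as (d₁/d₂)², so scaling from 2.74 m to 7.40 m:
(2.74/7.40)² = 0.1371, so 13.4 × 0.1371 = 1.837 μGy/h.

1.84 μGy/h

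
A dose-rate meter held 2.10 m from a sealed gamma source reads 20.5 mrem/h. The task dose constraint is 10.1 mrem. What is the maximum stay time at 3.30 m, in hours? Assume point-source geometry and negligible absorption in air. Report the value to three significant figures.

Applying the 1/r² law, rate at 3.30 m:
(2.10/3.30)² = 0.4050, so 20.5 × 0.4050 = 8.303 mrem/h.
Stay time = 10.1 mrem ÷ 8.303 mrem/h = 1.216 h.

1.22 h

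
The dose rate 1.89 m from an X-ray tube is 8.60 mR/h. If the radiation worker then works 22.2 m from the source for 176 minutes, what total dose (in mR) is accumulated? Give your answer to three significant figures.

Using I₁d₁² = I₂d₂², rate at 22.2 m:
8.60 × (1.89/22.2)² = 8.60 × 0.007248 = 0.06233 mR/h.
Dose = rate × time = 0.06233 mR/h × 2.933 h = 0.1828 mR.

0.183 mR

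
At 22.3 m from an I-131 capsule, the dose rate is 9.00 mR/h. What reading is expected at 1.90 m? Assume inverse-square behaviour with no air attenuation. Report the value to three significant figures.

By the inverse-square law, the rate at 1.90 m is
9.00 × (22.3/1.90)² = 9.00 × 137.8 = 1240 mR/h.

1240 mR/h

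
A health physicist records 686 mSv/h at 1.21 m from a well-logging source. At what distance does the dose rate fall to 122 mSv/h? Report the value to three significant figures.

Intensity scales as (d₁/d₂)², so d₂ = d₁·√(I₁/I₂).
I₁/I₂ = 686/122 = 5.623, so d₂ = 1.21 × √5.623 = 2.869 m.

2.87 m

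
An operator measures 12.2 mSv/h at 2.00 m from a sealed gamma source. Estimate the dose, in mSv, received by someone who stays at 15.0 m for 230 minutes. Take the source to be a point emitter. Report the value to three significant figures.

Using I₁d₁² = I₂d₂², rate at 15.0 m:
(2.00/15.0)² = 0.01778, so 12.2 × 0.01778 = 0.2169 mSv/h.
Dose = rate × time = 0.2169 mSv/h × 3.833 h = 0.8314 mSv.

0.831 mSv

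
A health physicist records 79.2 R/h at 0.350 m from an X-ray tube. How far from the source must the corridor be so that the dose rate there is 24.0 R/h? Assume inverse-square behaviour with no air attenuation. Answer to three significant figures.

By the inverse-square law, d₂ = d₁·√(I₁/I₂).
I₁/I₂ = 79.2/24.0 = 3.300, so d₂ = 0.350 × √3.300 = 0.6358 m.

0.636 m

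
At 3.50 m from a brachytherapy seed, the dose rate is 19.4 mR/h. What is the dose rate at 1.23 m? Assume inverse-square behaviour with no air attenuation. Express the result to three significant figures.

Since intensity falls as 1/r², the rate at 1.23 m is
(3.50/1.23)² = 8.097, so 19.4 × 8.097 = 157.1 mR/h.

157 mR/h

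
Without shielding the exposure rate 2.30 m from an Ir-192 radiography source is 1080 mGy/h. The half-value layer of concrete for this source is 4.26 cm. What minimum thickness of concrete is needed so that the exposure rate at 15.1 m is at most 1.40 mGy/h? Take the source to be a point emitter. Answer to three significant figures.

At 15.1 m, distance alone gives (2.30/15.1)² = 0.02320, so 1080 × 0.02320 = 25.06 mGy/h.
Further attenuation needed: 25.06/1.40 = 17.90.
n = log₂(17.90) = 4.162 half-value layers.
Thickness = 4.162 × 4.26 cm = 17.73 cm.

17.7 cm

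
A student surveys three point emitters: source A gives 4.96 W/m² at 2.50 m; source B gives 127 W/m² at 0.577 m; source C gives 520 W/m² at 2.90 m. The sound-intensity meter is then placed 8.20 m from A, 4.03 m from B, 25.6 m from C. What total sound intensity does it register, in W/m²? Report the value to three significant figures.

By superposition, sum each source's inverse-square contribution:
A: 4.96 × (2.50/8.20)² = 0.4610 W/m²
B: 127 × (0.577/4.03)² = 2.603 W/m²
C: 520 × (2.90/25.6)² = 6.673 W/m²
Total = 0.4610 + 2.603 + 6.673 = 9.737 W/m².

9.74 W/m²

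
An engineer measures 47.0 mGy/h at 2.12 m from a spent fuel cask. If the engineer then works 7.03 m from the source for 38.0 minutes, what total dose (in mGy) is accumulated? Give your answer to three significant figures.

2.71 mGy

Intensity scales as (d₁/d₂)², so rate at 7.03 m:
(2.12/7.03)² = 0.09094, so 47.0 × 0.09094 = 4.274 mGy/h.
Dose = rate × time = 4.274 mGy/h × 0.6333 h = 2.707 mGy.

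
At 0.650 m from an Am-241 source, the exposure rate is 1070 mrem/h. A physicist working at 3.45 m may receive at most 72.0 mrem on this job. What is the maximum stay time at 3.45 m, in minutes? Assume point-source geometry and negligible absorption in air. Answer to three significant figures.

114 min

Using I₁d₁² = I₂d₂², rate at 3.45 m:
(0.650/3.45)² = 0.03550, so 1070 × 0.03550 = 37.98 mrem/h.
Stay time = 72.0 mrem ÷ 37.98 mrem/h = 1.896 h = 113.8 min.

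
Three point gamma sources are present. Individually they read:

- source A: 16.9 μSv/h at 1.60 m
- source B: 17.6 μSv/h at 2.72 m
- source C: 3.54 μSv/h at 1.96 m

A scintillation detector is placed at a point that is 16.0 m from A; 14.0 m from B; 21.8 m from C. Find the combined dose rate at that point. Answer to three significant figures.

Each source contributes Iᵢ·(dᵢ/rᵢ)²; contributions add.
A: 16.9 × (1.60/16.0)² = 0.1690 μSv/h
B: 17.6 × (2.72/14.0)² = 0.6643 μSv/h
C: 3.54 × (1.96/21.8)² = 0.02862 μSv/h
Total = 0.1690 + 0.6643 + 0.02862 = 0.8619 μSv/h.

0.862 μSv/h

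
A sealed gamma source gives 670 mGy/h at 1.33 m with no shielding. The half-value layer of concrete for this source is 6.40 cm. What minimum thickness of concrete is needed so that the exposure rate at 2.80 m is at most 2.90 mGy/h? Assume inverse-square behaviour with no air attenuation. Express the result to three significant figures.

36.5 cm

At 2.80 m, distance alone gives 670 × (1.33/2.80)² = 670 × 0.2256 = 151.2 mGy/h.
Further attenuation needed: 151.2/2.90 = 52.14.
n = log₂(52.14) = 5.704 half-value layers.
Thickness = 5.704 × 6.40 cm = 36.51 cm.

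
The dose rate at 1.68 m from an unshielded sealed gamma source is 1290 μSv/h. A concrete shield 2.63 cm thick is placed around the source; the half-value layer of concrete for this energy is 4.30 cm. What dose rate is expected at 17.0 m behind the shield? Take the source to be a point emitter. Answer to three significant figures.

Distance alone: 1290 × (1.68/17.0)² = 1290 × 0.009766 = 12.60 μSv/h.
Shield: 2.63/4.30 = 0.6116 half-value layers → attenuation 2^(−0.6116) = 0.6545.
Combined: 12.60 × 0.6545 = 8.247 μSv/h.

8.25 μSv/h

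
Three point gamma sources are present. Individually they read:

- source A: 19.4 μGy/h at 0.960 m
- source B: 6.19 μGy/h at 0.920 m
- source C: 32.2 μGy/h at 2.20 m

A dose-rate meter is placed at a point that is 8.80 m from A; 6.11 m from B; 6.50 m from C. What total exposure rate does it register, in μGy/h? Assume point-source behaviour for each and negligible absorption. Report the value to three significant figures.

Each source contributes Iᵢ·(dᵢ/rᵢ)²; contributions add.
A: 19.4 × (0.960/8.80)² = 0.2309 μGy/h
B: 6.19 × (0.920/6.11)² = 0.1403 μGy/h
C: 32.2 × (2.20/6.50)² = 3.689 μGy/h
Total = 0.2309 + 0.1403 + 3.689 = 4.060 μGy/h.

4.06 μGy/h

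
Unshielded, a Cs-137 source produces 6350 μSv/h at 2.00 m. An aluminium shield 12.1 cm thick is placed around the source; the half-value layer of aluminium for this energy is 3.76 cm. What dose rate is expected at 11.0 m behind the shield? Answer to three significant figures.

22.6 μSv/h

Distance alone: 6350 × (2.00/11.0)² = 6350 × 0.03306 = 209.9 μSv/h.
Shield: 12.1/3.76 = 3.218 half-value layers → attenuation 2^(−3.218) = 0.1075.
Combined: 209.9 × 0.1075 = 22.56 μSv/h.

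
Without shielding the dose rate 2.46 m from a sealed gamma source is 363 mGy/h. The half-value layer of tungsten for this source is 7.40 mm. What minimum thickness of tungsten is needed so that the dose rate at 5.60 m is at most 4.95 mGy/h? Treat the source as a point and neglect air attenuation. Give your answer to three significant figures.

28.3 mm

At 5.60 m, distance alone gives 363 × (2.46/5.60)² = 363 × 0.1930 = 70.06 mGy/h.
Further attenuation needed: 70.06/4.95 = 14.15.
n = log₂(14.15) = 3.823 half-value layers.
Thickness = 3.823 × 7.40 mm = 28.29 mm.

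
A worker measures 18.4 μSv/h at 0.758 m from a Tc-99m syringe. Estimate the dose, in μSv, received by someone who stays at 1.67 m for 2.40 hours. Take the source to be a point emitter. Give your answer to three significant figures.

9.10 μSv

Using I₁d₁² = I₂d₂², rate at 1.67 m:
18.4 × (0.758/1.67)² = 18.4 × 0.2060 = 3.790 μSv/h.
Dose = rate × time = 3.790 μSv/h × 2.400 h = 9.096 μSv.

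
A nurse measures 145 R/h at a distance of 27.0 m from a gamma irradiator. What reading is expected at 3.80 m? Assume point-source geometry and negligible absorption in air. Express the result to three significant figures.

7320 R/h

Applying the 1/r² law, the rate at 3.80 m is
145 × (27.0/3.80)² = 145 × 50.48 = 7320 R/h.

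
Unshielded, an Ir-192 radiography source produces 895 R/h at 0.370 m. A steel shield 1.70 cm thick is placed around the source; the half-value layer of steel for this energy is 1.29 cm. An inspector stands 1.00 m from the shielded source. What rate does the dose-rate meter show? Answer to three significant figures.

49.1 R/h

Distance alone: 895 × (0.370/1.00)² = 895 × 0.1369 = 122.5 R/h.
Shield: 1.70/1.29 = 1.318 half-value layers → attenuation 2^(−1.318) = 0.4011.
Combined: 122.5 × 0.4011 = 49.13 R/h.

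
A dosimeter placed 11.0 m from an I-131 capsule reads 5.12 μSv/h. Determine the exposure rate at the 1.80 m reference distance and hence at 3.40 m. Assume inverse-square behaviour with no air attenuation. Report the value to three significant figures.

191 μSv/h; 53.6 μSv/h

Using I₁d₁² = I₂d₂²,
At 1.80 m: 5.12 × (11.0/1.80)² = 5.12 × 37.35 = 191.2 μSv/h
At 3.40 m: (1.80/3.40)² = 0.2803, so 191.2 × 0.2803 = 53.59 μSv/h.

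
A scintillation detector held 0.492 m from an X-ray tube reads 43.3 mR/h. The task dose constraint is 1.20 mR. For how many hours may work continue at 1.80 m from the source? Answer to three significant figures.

0.371 h

Using I₁d₁² = I₂d₂², rate at 1.80 m:
(0.492/1.80)² = 0.07471, so 43.3 × 0.07471 = 3.235 mR/h.
Stay time = 1.20 mR ÷ 3.235 mR/h = 0.3709 h.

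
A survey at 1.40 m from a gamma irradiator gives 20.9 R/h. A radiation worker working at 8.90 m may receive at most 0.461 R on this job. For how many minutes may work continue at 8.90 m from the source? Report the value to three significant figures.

Applying the 1/r² law, rate at 8.90 m:
20.9 × (1.40/8.90)² = 20.9 × 0.02474 = 0.5171 R/h.
Stay time = 0.461 R ÷ 0.5171 R/h = 0.8915 h = 53.49 min.

53.5 min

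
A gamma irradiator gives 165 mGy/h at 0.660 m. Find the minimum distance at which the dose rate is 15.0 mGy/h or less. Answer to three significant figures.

Intensity scales as (d₁/d₂)², so d₂ = d₁·√(I₁/I₂).
I₁/I₂ = 165/15.0 = 11.00, so d₂ = 0.660 × √11.00 = 2.189 m.

2.19 m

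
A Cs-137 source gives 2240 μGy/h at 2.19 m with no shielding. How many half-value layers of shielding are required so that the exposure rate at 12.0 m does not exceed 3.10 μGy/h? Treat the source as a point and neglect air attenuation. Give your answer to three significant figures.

At 12.0 m, distance alone gives 2240 × (2.19/12.0)² = 2240 × 0.03331 = 74.61 μGy/h.
Further attenuation needed: 74.61/3.10 = 24.07.
n = log₂(24.07) = 4.589 half-value layers.

4.59 half-value layers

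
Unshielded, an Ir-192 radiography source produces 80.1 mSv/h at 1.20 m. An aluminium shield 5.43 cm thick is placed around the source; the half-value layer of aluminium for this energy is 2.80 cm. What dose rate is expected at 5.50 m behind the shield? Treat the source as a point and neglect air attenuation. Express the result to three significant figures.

Distance alone: (1.20/5.50)² = 0.04760, so 80.1 × 0.04760 = 3.813 mSv/h.
Shield: 5.43/2.80 = 1.939 half-value layers → attenuation 2^(−1.939) = 0.2608.
Combined: 3.813 × 0.2608 = 0.9944 mSv/h.

0.994 mSv/h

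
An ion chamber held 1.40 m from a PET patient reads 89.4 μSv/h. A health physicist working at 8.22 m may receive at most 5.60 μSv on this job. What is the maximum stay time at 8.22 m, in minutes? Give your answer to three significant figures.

130 min

Since intensity falls as 1/r², rate at 8.22 m:
89.4 × (1.40/8.22)² = 89.4 × 0.02901 = 2.593 μSv/h.
Stay time = 5.60 μSv ÷ 2.593 μSv/h = 2.160 h = 129.6 min.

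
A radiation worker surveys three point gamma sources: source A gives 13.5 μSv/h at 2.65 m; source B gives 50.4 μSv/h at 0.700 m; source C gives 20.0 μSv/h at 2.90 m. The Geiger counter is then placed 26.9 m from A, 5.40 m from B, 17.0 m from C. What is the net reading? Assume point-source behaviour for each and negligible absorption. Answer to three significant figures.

1.56 μSv/h

By superposition, sum each source's inverse-square contribution:
A: 13.5 × (2.65/26.9)² = 0.1310 μSv/h
B: 50.4 × (0.700/5.40)² = 0.8469 μSv/h
C: 20.0 × (2.90/17.0)² = 0.5820 μSv/h
Total = 0.1310 + 0.8469 + 0.5820 = 1.560 μSv/h.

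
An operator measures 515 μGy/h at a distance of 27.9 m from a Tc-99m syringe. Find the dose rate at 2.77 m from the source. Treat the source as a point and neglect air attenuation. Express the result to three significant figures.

52200 μGy/h

By the inverse-square law, the rate at 2.77 m is
515 × (27.9/2.77)² = 515 × 101.4 = 52220 μGy/h.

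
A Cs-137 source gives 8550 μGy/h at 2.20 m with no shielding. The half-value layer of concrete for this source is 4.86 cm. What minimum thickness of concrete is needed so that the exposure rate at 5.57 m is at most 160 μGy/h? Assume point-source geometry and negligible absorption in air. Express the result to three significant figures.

14.9 cm

At 5.57 m, distance alone gives 8550 × (2.20/5.57)² = 8550 × 0.1560 = 1334 μGy/h.
Further attenuation needed: 1334/160 = 8.338.
n = log₂(8.338) = 3.060 half-value layers.
Thickness = 3.060 × 4.86 cm = 14.87 cm.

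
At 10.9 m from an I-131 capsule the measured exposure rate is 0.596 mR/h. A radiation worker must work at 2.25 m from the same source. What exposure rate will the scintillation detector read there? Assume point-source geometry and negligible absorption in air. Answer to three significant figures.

14.0 mR/h

Since intensity falls as 1/r², scaling from 10.9 m to 2.25 m:
(10.9/2.25)² = 23.47, so 0.596 × 23.47 = 13.99 mR/h.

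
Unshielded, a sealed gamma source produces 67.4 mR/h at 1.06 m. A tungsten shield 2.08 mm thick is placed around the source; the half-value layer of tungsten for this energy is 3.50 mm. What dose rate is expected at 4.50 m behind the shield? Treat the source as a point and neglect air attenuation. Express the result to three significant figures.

Distance alone: (1.06/4.50)² = 0.05549, so 67.4 × 0.05549 = 3.740 mR/h.
Shield: 2.08/3.50 = 0.5943 half-value layers → attenuation 2^(−0.5943) = 0.6624.
Combined: 3.740 × 0.6624 = 2.477 mR/h.

2.48 mR/h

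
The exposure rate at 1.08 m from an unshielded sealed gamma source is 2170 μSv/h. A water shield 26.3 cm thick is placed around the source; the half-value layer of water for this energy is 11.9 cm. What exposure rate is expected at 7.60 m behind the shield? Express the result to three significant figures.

Distance alone: (1.08/7.60)² = 0.02019, so 2170 × 0.02019 = 43.81 μSv/h.
Shield: 26.3/11.9 = 2.210 half-value layers → attenuation 2^(−2.210) = 0.2161.
Combined: 43.81 × 0.2161 = 9.467 μSv/h.

9.47 μSv/h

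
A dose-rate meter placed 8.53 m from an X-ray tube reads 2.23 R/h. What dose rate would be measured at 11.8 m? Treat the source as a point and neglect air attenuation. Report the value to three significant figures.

1.17 R/h

Using I₁d₁² = I₂d₂², scaling from 8.53 m to 11.8 m:
(8.53/11.8)² = 0.5226, so 2.23 × 0.5226 = 1.165 R/h.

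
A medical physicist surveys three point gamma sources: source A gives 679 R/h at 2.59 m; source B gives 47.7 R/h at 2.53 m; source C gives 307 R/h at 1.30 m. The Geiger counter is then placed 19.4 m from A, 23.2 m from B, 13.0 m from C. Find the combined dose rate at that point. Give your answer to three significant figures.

Each source contributes Iᵢ·(dᵢ/rᵢ)²; contributions add.
A: 679 × (2.59/19.4)² = 12.10 R/h
B: 47.7 × (2.53/23.2)² = 0.5673 R/h
C: 307 × (1.30/13.0)² = 3.070 R/h
Total = 12.10 + 0.5673 + 3.070 = 15.74 R/h.

15.7 R/h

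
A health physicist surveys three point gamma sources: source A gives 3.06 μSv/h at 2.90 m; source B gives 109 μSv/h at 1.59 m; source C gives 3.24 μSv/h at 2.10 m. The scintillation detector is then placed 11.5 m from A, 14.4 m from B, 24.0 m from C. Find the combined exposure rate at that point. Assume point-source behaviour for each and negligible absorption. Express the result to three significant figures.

By superposition, sum each source's inverse-square contribution:
A: 3.06 × (2.90/11.5)² = 0.1946 μSv/h
B: 109 × (1.59/14.4)² = 1.329 μSv/h
C: 3.24 × (2.10/24.0)² = 0.02481 μSv/h
Total = 0.1946 + 1.329 + 0.02481 = 1.548 μSv/h.

1.55 μSv/h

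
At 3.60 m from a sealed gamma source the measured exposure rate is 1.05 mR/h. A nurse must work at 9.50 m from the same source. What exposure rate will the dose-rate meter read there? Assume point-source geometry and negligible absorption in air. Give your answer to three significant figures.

Applying the 1/r² law, scaling from 3.60 m to 9.50 m:
1.05 × (3.60/9.50)² = 1.05 × 0.1436 = 0.1508 mR/h.

0.151 mR/h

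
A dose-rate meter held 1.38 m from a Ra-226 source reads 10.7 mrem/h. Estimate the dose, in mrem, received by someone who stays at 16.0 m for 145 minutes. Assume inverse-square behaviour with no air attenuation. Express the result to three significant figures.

Using I₁d₁² = I₂d₂², rate at 16.0 m:
10.7 × (1.38/16.0)² = 10.7 × 0.007439 = 0.07960 mrem/h.
Dose = rate × time = 0.07960 mrem/h × 2.417 h = 0.1924 mrem.

0.192 mrem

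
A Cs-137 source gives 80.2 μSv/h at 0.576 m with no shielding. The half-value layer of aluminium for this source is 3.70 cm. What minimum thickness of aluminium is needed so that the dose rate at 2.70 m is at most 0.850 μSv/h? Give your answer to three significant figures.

7.78 cm

At 2.70 m, distance alone gives (0.576/2.70)² = 0.04551, so 80.2 × 0.04551 = 3.650 μSv/h.
Further attenuation needed: 3.650/0.850 = 4.294.
n = log₂(4.294) = 2.102 half-value layers.
Thickness = 2.102 × 3.70 cm = 7.777 cm.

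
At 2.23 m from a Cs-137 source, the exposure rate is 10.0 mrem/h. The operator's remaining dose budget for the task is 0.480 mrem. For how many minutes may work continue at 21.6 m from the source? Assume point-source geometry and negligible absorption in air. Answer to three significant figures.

By the inverse-square law, rate at 21.6 m:
10.0 × (2.23/21.6)² = 10.0 × 0.01066 = 0.1066 mrem/h.
Stay time = 0.480 mrem ÷ 0.1066 mrem/h = 4.503 h = 270.2 min.

270 min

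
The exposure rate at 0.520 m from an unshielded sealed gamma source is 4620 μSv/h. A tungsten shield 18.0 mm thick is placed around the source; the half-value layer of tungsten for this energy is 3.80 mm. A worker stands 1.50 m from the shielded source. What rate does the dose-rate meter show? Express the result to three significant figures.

Distance alone: (0.520/1.50)² = 0.1202, so 4620 × 0.1202 = 555.3 μSv/h.
Shield: 18.0/3.80 = 4.737 half-value layers → attenuation 2^(−4.737) = 0.03750.
Combined: 555.3 × 0.03750 = 20.82 μSv/h.

20.8 μSv/h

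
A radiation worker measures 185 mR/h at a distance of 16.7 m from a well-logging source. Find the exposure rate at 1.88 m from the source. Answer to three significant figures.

14600 mR/h

Using I₁d₁² = I₂d₂², the rate at 1.88 m is
185 × (16.7/1.88)² = 185 × 78.91 = 14600 mR/h.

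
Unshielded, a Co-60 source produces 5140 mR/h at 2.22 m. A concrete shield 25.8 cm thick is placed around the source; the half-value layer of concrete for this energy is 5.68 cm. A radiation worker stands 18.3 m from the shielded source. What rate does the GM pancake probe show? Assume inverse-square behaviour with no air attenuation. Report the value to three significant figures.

3.25 mR/h

Distance alone: 5140 × (2.22/18.3)² = 5140 × 0.01472 = 75.66 mR/h.
Shield: 25.8/5.68 = 4.542 half-value layers → attenuation 2^(−4.542) = 0.04293.
Combined: 75.66 × 0.04293 = 3.248 mR/h.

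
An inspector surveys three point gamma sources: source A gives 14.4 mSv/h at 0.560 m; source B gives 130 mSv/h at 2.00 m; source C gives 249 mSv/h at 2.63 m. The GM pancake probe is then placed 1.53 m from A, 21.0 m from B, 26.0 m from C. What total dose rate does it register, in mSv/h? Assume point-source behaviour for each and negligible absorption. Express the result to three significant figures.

5.66 mSv/h

By superposition, sum each source's inverse-square contribution:
A: 14.4 × (0.560/1.53)² = 1.929 mSv/h
B: 130 × (2.00/21.0)² = 1.179 mSv/h
C: 249 × (2.63/26.0)² = 2.548 mSv/h
Total = 1.929 + 1.179 + 2.548 = 5.656 mSv/h.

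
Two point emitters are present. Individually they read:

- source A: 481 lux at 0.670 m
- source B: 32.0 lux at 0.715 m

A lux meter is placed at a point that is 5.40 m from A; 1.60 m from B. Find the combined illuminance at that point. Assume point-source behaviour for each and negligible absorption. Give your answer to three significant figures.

13.8 lux

Each source contributes Iᵢ·(dᵢ/rᵢ)²; contributions add.
A: 481 × (0.670/5.40)² = 7.405 lux
B: 32.0 × (0.715/1.60)² = 6.390 lux
Total = 7.405 + 6.390 = 13.79 lux.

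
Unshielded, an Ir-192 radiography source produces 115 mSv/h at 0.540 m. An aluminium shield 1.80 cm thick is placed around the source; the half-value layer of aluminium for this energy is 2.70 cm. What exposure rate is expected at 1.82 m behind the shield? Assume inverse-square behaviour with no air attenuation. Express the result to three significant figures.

6.38 mSv/h

Distance alone: 115 × (0.540/1.82)² = 115 × 0.08803 = 10.12 mSv/h.
Shield: 1.80/2.70 = 0.6667 half-value layers → attenuation 2^(−0.6667) = 0.6299.
Combined: 10.12 × 0.6299 = 6.375 mSv/h.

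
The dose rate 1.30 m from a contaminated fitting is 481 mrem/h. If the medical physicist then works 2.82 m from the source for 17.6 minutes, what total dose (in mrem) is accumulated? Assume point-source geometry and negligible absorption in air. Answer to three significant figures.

Applying the 1/r² law, rate at 2.82 m:
(1.30/2.82)² = 0.2125, so 481 × 0.2125 = 102.2 mrem/h.
Dose = rate × time = 102.2 mrem/h × 0.2933 h = 29.98 mrem.

30.0 mrem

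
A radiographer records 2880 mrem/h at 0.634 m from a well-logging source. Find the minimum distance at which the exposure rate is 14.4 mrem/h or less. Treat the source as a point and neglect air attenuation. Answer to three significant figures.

8.97 m

Using I₁d₁² = I₂d₂², d₂ = d₁·√(I₁/I₂).
I₁/I₂ = 2880/14.4 = 200.0, so d₂ = 0.634 × √200.0 = 8.966 m.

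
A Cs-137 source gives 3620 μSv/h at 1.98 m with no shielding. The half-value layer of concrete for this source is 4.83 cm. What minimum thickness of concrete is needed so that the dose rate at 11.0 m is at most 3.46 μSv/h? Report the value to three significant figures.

At 11.0 m, distance alone gives 3620 × (1.98/11.0)² = 3620 × 0.03240 = 117.3 μSv/h.
Further attenuation needed: 117.3/3.46 = 33.90.
n = log₂(33.90) = 5.083 half-value layers.
Thickness = 5.083 × 4.83 cm = 24.55 cm.

24.6 cm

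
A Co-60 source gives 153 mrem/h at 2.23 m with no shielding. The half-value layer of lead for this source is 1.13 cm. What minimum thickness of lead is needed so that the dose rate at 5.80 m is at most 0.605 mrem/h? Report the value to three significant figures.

At 5.80 m, distance alone gives 153 × (2.23/5.80)² = 153 × 0.1478 = 22.61 mrem/h.
Further attenuation needed: 22.61/0.605 = 37.37.
n = log₂(37.37) = 5.224 half-value layers.
Thickness = 5.224 × 1.13 cm = 5.903 cm.

5.90 cm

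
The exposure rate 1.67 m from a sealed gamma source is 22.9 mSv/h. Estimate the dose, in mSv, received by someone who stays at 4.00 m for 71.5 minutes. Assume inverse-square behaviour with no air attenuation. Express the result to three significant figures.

4.76 mSv

Applying the 1/r² law, rate at 4.00 m:
(1.67/4.00)² = 0.1743, so 22.9 × 0.1743 = 3.991 mSv/h.
Dose = rate × time = 3.991 mSv/h × 1.192 h = 4.757 mSv.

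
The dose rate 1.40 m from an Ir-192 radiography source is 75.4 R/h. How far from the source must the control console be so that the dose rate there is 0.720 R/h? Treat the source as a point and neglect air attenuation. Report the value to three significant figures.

14.3 m

Applying the 1/r² law, d₂ = d₁·√(I₁/I₂).
I₁/I₂ = 75.4/0.720 = 104.7, so d₂ = 1.40 × √104.7 = 14.33 m.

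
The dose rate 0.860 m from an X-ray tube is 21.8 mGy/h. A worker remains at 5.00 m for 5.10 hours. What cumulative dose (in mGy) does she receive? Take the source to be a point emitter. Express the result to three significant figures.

3.29 mGy

By the inverse-square law, rate at 5.00 m:
21.8 × (0.860/5.00)² = 21.8 × 0.02958 = 0.6448 mGy/h.
Dose = rate × time = 0.6448 mGy/h × 5.100 h = 3.288 mGy.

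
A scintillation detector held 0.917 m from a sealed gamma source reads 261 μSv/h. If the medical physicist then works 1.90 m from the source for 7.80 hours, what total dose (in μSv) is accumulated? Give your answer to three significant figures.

474 μSv

By the inverse-square law, rate at 1.90 m:
(0.917/1.90)² = 0.2329, so 261 × 0.2329 = 60.79 μSv/h.
Dose = rate × time = 60.79 μSv/h × 7.800 h = 474.2 μSv.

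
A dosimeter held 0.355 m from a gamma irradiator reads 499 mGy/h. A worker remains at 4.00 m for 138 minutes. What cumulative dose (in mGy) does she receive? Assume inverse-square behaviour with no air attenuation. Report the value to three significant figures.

By the inverse-square law, rate at 4.00 m:
(0.355/4.00)² = 0.007877, so 499 × 0.007877 = 3.931 mGy/h.
Dose = rate × time = 3.931 mGy/h × 2.300 h = 9.041 mGy.

9.04 mGy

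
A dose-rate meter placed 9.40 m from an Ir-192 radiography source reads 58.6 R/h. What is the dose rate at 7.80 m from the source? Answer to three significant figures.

85.1 R/h

Applying the 1/r² law, scaling from 9.40 m to 7.80 m:
58.6 × (9.40/7.80)² = 58.6 × 1.452 = 85.09 R/h.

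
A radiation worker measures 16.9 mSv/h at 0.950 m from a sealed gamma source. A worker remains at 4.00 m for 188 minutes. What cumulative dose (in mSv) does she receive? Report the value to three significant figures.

Intensity scales as (d₁/d₂)², so rate at 4.00 m:
16.9 × (0.950/4.00)² = 16.9 × 0.05641 = 0.9533 mSv/h.
Dose = rate × time = 0.9533 mSv/h × 3.133 h = 2.987 mSv.

2.99 mSv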